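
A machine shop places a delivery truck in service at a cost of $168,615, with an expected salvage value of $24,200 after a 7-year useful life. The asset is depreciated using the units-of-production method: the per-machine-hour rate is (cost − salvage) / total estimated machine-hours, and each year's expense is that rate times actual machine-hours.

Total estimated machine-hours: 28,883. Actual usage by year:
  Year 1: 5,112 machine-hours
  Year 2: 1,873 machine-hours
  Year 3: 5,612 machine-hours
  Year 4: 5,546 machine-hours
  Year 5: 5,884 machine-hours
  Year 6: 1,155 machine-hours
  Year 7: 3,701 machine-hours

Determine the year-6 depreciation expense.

$5,775

Depreciable base = $168,615 − $24,200 = $144,415.
Rate = $144,415 / 28,883 machine-hours = $5 per machine-hour.
Year 1: 5,112 × $5 = $25,560. Book value $143,055.
Year 2: 1,873 × $5 = $9,365. Book value $133,690.
Year 3: 5,612 × $5 = $28,060. Book value $105,630.
Year 4: 5,546 × $5 = $27,730. Book value $77,900.
Year 5: 5,884 × $5 = $29,420. Book value $48,480.
Year 6: 1,155 × $5 = $5,775. Book value $42,705.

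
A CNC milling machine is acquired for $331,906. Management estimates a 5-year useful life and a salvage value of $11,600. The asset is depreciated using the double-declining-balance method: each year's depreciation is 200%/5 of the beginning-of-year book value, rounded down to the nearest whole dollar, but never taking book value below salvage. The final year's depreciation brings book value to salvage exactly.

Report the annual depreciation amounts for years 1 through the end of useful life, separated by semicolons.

Depreciable base = $331,906 − $11,600 = $320,306.
Year 1: ⌊$331,906 × 200%/5⌋ = $132,762. Book value $199,144.
Year 2: ⌊$199,144 × 200%/5⌋ = $79,657. Book value $119,487.
Year 3: ⌊$119,487 × 200%/5⌋ = $47,794. Book value $71,693.
Year 4: ⌊$71,693 × 200%/5⌋ = $28,677. Book value $43,016.
Year 5 (final): $43,016 − $11,600 = $31,416. Book value $11,600.

$132,762; $79,657; $47,794; $28,677; $31,416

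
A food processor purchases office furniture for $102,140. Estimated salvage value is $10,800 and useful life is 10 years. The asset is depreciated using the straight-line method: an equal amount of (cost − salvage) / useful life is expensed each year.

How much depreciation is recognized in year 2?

$9,134

Depreciable base = $102,140 − $10,800 = $91,340.
Annual expense = $91,340 / 10 = $9,134.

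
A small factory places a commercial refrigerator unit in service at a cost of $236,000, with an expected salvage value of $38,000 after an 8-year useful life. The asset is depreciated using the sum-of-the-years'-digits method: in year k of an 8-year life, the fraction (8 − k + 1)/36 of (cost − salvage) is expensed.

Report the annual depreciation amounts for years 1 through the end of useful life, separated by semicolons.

Depreciable base = $236,000 − $38,000 = $198,000.
Sum of the years' digits = 8+7+6+5+4+3+2+1 = 36.
Year 1: $198,000 × 8/36 = $44,000. Book value $192,000.
Year 2: $198,000 × 7/36 = $38,500. Book value $153,500.
Year 3: $198,000 × 6/36 = $33,000. Book value $120,500.
Year 4: $198,000 × 5/36 = $27,500. Book value $93,000.
Year 5: $198,000 × 4/36 = $22,000. Book value $71,000.
Year 6: $198,000 × 3/36 = $16,500. Book value $54,500.
Year 7: $198,000 × 2/36 = $11,000. Book value $43,500.
Year 8: $198,000 × 1/36 = $5,500. Book value $38,000.

$44,000; $38,500; $33,000; $27,500; $22,000; $16,500; $11,000; $5,500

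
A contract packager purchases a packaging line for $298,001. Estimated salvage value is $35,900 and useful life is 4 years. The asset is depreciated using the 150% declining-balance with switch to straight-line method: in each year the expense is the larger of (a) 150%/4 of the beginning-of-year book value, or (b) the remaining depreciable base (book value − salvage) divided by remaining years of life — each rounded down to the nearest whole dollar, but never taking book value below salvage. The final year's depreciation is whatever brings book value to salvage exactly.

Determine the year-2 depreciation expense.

Depreciable base = $298,001 − $35,900 = $262,101.
Year 1: DB = ⌊$298,001 × 150%/4⌋ = $111,750; SL = ⌊$262,101/4⌋ = $65,525 → take DB $111,750. Book value $186,251.
Year 2: DB = ⌊$186,251 × 150%/4⌋ = $69,844; SL = ⌊$150,351/3⌋ = $50,117 → take DB $69,844. Book value $116,407.

$69,844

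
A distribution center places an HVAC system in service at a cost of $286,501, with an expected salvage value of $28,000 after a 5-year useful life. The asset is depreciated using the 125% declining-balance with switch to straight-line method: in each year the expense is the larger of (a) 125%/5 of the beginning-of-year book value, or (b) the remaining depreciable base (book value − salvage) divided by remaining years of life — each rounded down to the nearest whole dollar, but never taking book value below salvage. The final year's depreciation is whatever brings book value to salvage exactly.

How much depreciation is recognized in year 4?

$44,386

Depreciable base = $286,501 − $28,000 = $258,501.
Year 1: DB = ⌊$286,501 × 125%/5⌋ = $71,625; SL = ⌊$258,501/5⌋ = $51,700 → take DB $71,625. Book value $214,876.
Year 2: DB = ⌊$214,876 × 125%/5⌋ = $53,719; SL = ⌊$186,876/4⌋ = $46,719 → take DB $53,719. Book value $161,157.
Year 3: DB = ⌊$161,157 × 125%/5⌋ = $40,289; SL = ⌊$133,157/3⌋ = $44,385 → take SL $44,385. Book value $116,772.
Year 4: DB = ⌊$116,772 × 125%/5⌋ = $29,193; SL = ⌊$88,772/2⌋ = $44,386 → take SL $44,386. Book value $72,386.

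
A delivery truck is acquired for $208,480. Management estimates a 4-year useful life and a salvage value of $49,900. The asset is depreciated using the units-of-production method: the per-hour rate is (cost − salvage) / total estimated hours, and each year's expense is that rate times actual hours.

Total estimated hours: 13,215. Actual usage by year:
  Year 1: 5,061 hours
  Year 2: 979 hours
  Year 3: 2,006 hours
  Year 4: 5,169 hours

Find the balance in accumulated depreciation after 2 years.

$72,480

Depreciable base = $208,480 − $49,900 = $158,580.
Rate = $158,580 / 13,215 hours = $12 per hour.
Year 1: 5,061 × $12 = $60,732. Book value $147,748.
Year 2: 979 × $12 = $11,748. Book value $136,000.
Accumulated through year 2 = $208,480 − $136,000 = $72,480.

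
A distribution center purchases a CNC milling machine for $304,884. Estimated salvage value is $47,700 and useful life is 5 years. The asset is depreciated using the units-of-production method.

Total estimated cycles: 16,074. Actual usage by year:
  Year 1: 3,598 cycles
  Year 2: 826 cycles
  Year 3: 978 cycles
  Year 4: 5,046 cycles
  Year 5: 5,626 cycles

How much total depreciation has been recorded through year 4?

$167,168

Depreciable base = $304,884 − $47,700 = $257,184.
Rate = $257,184 / 16,074 cycles = $16 per cycle.
Year 1: 3,598 × $16 = $57,568. Book value $247,316.
Year 2: 826 × $16 = $13,216. Book value $234,100.
Year 3: 978 × $16 = $15,648. Book value $218,452.
Year 4: 5,046 × $16 = $80,736. Book value $137,716.
Accumulated through year 4 = $304,884 − $137,716 = $167,168.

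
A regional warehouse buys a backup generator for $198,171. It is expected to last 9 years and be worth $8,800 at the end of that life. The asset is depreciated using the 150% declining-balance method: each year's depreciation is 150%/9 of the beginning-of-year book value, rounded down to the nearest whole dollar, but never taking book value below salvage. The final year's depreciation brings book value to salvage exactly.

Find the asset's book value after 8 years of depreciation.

Depreciable base = $198,171 − $8,800 = $189,371.
Year 1: ⌊$198,171 × 150%/9⌋ = $33,028. Book value $165,143.
Year 2: ⌊$165,143 × 150%/9⌋ = $27,523. Book value $137,620.
Year 3: ⌊$137,620 × 150%/9⌋ = $22,936. Book value $114,684.
Year 4: ⌊$114,684 × 150%/9⌋ = $19,114. Book value $95,570.
Year 5: ⌊$95,570 × 150%/9⌋ = $15,928. Book value $79,642.
Year 6: ⌊$79,642 × 150%/9⌋ = $13,273. Book value $66,369.
Year 7: ⌊$66,369 × 150%/9⌋ = $11,061. Book value $55,308.
Year 8: ⌊$55,308 × 150%/9⌋ = $9,218. Book value $46,090.

$46,090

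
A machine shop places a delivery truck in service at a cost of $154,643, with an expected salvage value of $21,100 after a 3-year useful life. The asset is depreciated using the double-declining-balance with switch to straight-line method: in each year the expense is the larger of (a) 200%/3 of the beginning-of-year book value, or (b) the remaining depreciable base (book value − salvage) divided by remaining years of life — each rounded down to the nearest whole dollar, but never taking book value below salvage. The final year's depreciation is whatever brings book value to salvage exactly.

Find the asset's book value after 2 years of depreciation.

$21,100

Depreciable base = $154,643 − $21,100 = $133,543.
Year 1: DB = ⌊$154,643 × 200%/3⌋ = $103,095; SL = ⌊$133,543/3⌋ = $44,514 → take DB $103,095. Book value $51,548.
Year 2: DB = ⌊$51,548 × 200%/3⌋ = $34,365; SL = ⌊$30,448/2⌋ = $15,224 → take DB $34,365, capped at $30,448. Book value $21,100.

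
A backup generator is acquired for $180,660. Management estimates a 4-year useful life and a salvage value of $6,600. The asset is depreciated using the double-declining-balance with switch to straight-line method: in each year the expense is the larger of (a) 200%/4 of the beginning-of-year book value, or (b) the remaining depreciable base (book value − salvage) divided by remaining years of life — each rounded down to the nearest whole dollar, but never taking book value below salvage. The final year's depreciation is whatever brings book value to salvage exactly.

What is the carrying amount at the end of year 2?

Depreciable base = $180,660 − $6,600 = $174,060.
Year 1: DB = ⌊$180,660 × 200%/4⌋ = $90,330; SL = ⌊$174,060/4⌋ = $43,515 → take DB $90,330. Book value $90,330.
Year 2: DB = ⌊$90,330 × 200%/4⌋ = $45,165; SL = ⌊$83,730/3⌋ = $27,910 → take DB $45,165. Book value $45,165.

$45,165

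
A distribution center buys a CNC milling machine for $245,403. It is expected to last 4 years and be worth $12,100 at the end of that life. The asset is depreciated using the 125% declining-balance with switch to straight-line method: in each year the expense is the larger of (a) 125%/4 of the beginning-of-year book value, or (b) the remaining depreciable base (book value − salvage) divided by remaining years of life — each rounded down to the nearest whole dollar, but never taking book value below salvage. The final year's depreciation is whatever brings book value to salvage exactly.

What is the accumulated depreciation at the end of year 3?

$181,357

Depreciable base = $245,403 − $12,100 = $233,303.
Year 1: DB = ⌊$245,403 × 125%/4⌋ = $76,688; SL = ⌊$233,303/4⌋ = $58,325 → take DB $76,688. Book value $168,715.
Year 2: DB = ⌊$168,715 × 125%/4⌋ = $52,723; SL = ⌊$156,615/3⌋ = $52,205 → take DB $52,723. Book value $115,992.
Year 3: DB = ⌊$115,992 × 125%/4⌋ = $36,247; SL = ⌊$103,892/2⌋ = $51,946 → take SL $51,946. Book value $64,046.
Accumulated through year 3 = $245,403 − $64,046 = $181,357.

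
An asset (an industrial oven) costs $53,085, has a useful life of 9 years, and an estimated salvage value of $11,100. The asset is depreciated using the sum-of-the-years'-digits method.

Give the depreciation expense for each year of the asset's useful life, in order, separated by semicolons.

$8,397; $7,464; $6,531; $5,598; $4,665; $3,732; $2,799; $1,866; $933

Depreciable base = $53,085 − $11,100 = $41,985.
Sum of the years' digits = 9+8+7+6+5+4+3+2+1 = 45.
Year 1: $41,985 × 9/45 = $8,397. Book value $44,688.
Year 2: $41,985 × 8/45 = $7,464. Book value $37,224.
Year 3: $41,985 × 7/45 = $6,531. Book value $30,693.
Year 4: $41,985 × 6/45 = $5,598. Book value $25,095.
Year 5: $41,985 × 5/45 = $4,665. Book value $20,430.
Year 6: $41,985 × 4/45 = $3,732. Book value $16,698.
Year 7: $41,985 × 3/45 = $2,799. Book value $13,899.
Year 8: $41,985 × 2/45 = $1,866. Book value $12,033.
Year 9: $41,985 × 1/45 = $933. Book value $11,100.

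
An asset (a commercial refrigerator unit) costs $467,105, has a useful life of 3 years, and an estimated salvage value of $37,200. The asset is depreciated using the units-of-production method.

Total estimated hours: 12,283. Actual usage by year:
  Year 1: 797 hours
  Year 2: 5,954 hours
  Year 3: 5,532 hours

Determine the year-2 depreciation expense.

$208,390

Depreciable base = $467,105 − $37,200 = $429,905.
Rate = $429,905 / 12,283 hours = $35 per hour.
Year 1: 797 × $35 = $27,895. Book value $439,210.
Year 2: 5,954 × $35 = $208,390. Book value $230,820.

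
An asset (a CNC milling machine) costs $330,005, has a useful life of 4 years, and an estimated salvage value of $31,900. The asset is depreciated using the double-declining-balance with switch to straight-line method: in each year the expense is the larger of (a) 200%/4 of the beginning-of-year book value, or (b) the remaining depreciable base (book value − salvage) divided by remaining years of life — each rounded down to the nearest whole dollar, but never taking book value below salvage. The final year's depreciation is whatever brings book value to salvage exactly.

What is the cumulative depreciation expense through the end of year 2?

$247,503

Depreciable base = $330,005 − $31,900 = $298,105.
Year 1: DB = ⌊$330,005 × 200%/4⌋ = $165,002; SL = ⌊$298,105/4⌋ = $74,526 → take DB $165,002. Book value $165,003.
Year 2: DB = ⌊$165,003 × 200%/4⌋ = $82,501; SL = ⌊$133,103/3⌋ = $44,367 → take DB $82,501. Book value $82,502.
Accumulated through year 2 = $330,005 − $82,502 = $247,503.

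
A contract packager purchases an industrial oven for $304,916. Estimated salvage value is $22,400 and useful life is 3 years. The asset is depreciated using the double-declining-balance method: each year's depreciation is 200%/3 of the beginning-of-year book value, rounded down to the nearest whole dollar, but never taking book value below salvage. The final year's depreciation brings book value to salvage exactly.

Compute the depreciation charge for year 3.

Depreciable base = $304,916 − $22,400 = $282,516.
Year 1: ⌊$304,916 × 200%/3⌋ = $203,277. Book value $101,639.
Year 2: ⌊$101,639 × 200%/3⌋ = $67,759. Book value $33,880.
Year 3 (final): $33,880 − $22,400 = $11,480. Book value $22,400.

$11,480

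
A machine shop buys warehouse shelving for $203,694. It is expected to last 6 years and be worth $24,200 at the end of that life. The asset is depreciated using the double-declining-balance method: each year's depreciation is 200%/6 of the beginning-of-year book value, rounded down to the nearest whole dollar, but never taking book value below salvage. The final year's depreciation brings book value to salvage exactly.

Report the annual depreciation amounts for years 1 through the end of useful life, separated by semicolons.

$67,898; $45,265; $30,177; $20,118; $13,412; $2,624

Depreciable base = $203,694 − $24,200 = $179,494.
Year 1: ⌊$203,694 × 200%/6⌋ = $67,898. Book value $135,796.
Year 2: ⌊$135,796 × 200%/6⌋ = $45,265. Book value $90,531.
Year 3: ⌊$90,531 × 200%/6⌋ = $30,177. Book value $60,354.
Year 4: ⌊$60,354 × 200%/6⌋ = $20,118. Book value $40,236.
Year 5: ⌊$40,236 × 200%/6⌋ = $13,412. Book value $26,824.
Year 6 (final): $26,824 − $24,200 = $2,624. Book value $24,200.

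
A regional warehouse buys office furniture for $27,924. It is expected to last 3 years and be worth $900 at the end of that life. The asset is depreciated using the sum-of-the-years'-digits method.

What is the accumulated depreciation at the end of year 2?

$22,520

Depreciable base = $27,924 − $900 = $27,024.
Sum of the years' digits = 3+2+1 = 6.
Year 1: $27,024 × 3/6 = $13,512. Book value $14,412.
Year 2: $27,024 × 2/6 = $9,008. Book value $5,404.
Accumulated through year 2 = $27,924 − $5,404 = $22,520.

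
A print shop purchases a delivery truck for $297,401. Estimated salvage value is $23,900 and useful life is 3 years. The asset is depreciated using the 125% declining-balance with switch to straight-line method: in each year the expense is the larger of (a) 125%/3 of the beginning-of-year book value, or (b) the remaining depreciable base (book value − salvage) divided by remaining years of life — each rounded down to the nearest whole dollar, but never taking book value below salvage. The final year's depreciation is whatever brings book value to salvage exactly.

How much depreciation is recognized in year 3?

$74,792

Depreciable base = $297,401 − $23,900 = $273,501.
Year 1: DB = ⌊$297,401 × 125%/3⌋ = $123,917; SL = ⌊$273,501/3⌋ = $91,167 → take DB $123,917. Book value $173,484.
Year 2: DB = ⌊$173,484 × 125%/3⌋ = $72,285; SL = ⌊$149,584/2⌋ = $74,792 → take SL $74,792. Book value $98,692.
Year 3 (final): $98,692 − $23,900 = $74,792. Book value $23,900.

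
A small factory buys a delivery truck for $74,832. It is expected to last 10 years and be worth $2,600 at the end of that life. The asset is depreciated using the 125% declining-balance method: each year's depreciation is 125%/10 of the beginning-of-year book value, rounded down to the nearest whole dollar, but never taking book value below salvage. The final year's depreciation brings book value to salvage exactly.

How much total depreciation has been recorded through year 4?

$30,965

Depreciable base = $74,832 − $2,600 = $72,232.
Year 1: ⌊$74,832 × 125%/10⌋ = $9,354. Book value $65,478.
Year 2: ⌊$65,478 × 125%/10⌋ = $8,184. Book value $57,294.
Year 3: ⌊$57,294 × 125%/10⌋ = $7,161. Book value $50,133.
Year 4: ⌊$50,133 × 125%/10⌋ = $6,266. Book value $43,867.
Accumulated through year 4 = $74,832 − $43,867 = $30,965.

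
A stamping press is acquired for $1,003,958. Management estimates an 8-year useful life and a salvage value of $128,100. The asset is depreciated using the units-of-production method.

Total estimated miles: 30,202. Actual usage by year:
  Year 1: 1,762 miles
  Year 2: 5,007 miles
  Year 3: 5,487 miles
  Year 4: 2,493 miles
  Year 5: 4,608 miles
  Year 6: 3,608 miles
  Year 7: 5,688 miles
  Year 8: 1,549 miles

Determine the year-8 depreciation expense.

$44,921

Depreciable base = $1,003,958 − $128,100 = $875,858.
Rate = $875,858 / 30,202 miles = $29 per mile.
Year 1: 1,762 × $29 = $51,098. Book value $952,860.
Year 2: 5,007 × $29 = $145,203. Book value $807,657.
Year 3: 5,487 × $29 = $159,123. Book value $648,534.
Year 4: 2,493 × $29 = $72,297. Book value $576,237.
Year 5: 4,608 × $29 = $133,632. Book value $442,605.
Year 6: 3,608 × $29 = $104,632. Book value $337,973.
Year 7: 5,688 × $29 = $164,952. Book value $173,021.
Year 8: 1,549 × $29 = $44,921. Book value $128,100.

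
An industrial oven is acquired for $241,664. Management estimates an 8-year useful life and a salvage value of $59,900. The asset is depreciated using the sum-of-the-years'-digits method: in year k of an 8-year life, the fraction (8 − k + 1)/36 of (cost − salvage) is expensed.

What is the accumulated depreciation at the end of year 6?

Depreciable base = $241,664 − $59,900 = $181,764.
Sum of the years' digits = 8+7+6+5+4+3+2+1 = 36.
Year 1: $181,764 × 8/36 = $40,392. Book value $201,272.
Year 2: $181,764 × 7/36 = $35,343. Book value $165,929.
Year 3: $181,764 × 6/36 = $30,294. Book value $135,635.
Year 4: $181,764 × 5/36 = $25,245. Book value $110,390.
Year 5: $181,764 × 4/36 = $20,196. Book value $90,194.
Year 6: $181,764 × 3/36 = $15,147. Book value $75,047.
Accumulated through year 6 = $241,664 − $75,047 = $166,617.

$166,617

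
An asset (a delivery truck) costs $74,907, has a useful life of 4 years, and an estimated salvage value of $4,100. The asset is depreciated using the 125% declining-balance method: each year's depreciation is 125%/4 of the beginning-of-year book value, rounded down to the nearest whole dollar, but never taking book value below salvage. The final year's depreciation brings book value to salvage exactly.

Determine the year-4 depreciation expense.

Depreciable base = $74,907 − $4,100 = $70,807.
Year 1: ⌊$74,907 × 125%/4⌋ = $23,408. Book value $51,499.
Year 2: ⌊$51,499 × 125%/4⌋ = $16,093. Book value $35,406.
Year 3: ⌊$35,406 × 125%/4⌋ = $11,064. Book value $24,342.
Year 4 (final): $24,342 − $4,100 = $20,242. Book value $4,100.

$20,242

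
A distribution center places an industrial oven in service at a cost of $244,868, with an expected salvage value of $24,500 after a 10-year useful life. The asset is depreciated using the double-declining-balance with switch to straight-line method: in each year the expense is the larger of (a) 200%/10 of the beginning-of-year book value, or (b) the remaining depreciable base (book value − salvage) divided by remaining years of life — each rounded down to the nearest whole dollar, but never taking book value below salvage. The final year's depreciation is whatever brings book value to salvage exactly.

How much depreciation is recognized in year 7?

$12,838

Depreciable base = $244,868 − $24,500 = $220,368.
Year 1: DB = ⌊$244,868 × 200%/10⌋ = $48,973; SL = ⌊$220,368/10⌋ = $22,036 → take DB $48,973. Book value $195,895.
Year 2: DB = ⌊$195,895 × 200%/10⌋ = $39,179; SL = ⌊$171,395/9⌋ = $19,043 → take DB $39,179. Book value $156,716.
Year 3: DB = ⌊$156,716 × 200%/10⌋ = $31,343; SL = ⌊$132,216/8⌋ = $16,527 → take DB $31,343. Book value $125,373.
Year 4: DB = ⌊$125,373 × 200%/10⌋ = $25,074; SL = ⌊$100,873/7⌋ = $14,410 → take DB $25,074. Book value $100,299.
Year 5: DB = ⌊$100,299 × 200%/10⌋ = $20,059; SL = ⌊$75,799/6⌋ = $12,633 → take DB $20,059. Book value $80,240.
Year 6: DB = ⌊$80,240 × 200%/10⌋ = $16,048; SL = ⌊$55,740/5⌋ = $11,148 → take DB $16,048. Book value $64,192.
Year 7: DB = ⌊$64,192 × 200%/10⌋ = $12,838; SL = ⌊$39,692/4⌋ = $9,923 → take DB $12,838. Book value $51,354.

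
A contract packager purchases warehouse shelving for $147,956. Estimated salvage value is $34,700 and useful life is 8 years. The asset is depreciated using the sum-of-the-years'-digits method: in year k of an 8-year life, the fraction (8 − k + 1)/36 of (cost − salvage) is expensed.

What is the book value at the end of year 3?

Depreciable base = $147,956 − $34,700 = $113,256.
Sum of the years' digits = 8+7+6+5+4+3+2+1 = 36.
Year 1: $113,256 × 8/36 = $25,168. Book value $122,788.
Year 2: $113,256 × 7/36 = $22,022. Book value $100,766.
Year 3: $113,256 × 6/36 = $18,876. Book value $81,890.

$81,890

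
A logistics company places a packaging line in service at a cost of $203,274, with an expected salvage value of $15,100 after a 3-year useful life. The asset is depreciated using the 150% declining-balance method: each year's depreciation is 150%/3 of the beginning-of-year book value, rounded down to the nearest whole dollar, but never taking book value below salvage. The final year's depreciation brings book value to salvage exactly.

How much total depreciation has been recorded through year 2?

$152,455

Depreciable base = $203,274 − $15,100 = $188,174.
Year 1: ⌊$203,274 × 150%/3⌋ = $101,637. Book value $101,637.
Year 2: ⌊$101,637 × 150%/3⌋ = $50,818. Book value $50,819.
Accumulated through year 2 = $203,274 − $50,819 = $152,455.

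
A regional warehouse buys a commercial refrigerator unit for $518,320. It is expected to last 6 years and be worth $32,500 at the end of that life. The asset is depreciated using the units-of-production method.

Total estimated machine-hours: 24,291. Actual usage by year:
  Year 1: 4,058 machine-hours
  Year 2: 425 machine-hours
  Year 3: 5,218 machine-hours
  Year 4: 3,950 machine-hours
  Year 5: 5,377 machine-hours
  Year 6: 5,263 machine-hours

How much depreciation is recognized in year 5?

Depreciable base = $518,320 − $32,500 = $485,820.
Rate = $485,820 / 24,291 machine-hours = $20 per machine-hour.
Year 1: 4,058 × $20 = $81,160. Book value $437,160.
Year 2: 425 × $20 = $8,500. Book value $428,660.
Year 3: 5,218 × $20 = $104,360. Book value $324,300.
Year 4: 3,950 × $20 = $79,000. Book value $245,300.
Year 5: 5,377 × $20 = $107,540. Book value $137,760.

$107,540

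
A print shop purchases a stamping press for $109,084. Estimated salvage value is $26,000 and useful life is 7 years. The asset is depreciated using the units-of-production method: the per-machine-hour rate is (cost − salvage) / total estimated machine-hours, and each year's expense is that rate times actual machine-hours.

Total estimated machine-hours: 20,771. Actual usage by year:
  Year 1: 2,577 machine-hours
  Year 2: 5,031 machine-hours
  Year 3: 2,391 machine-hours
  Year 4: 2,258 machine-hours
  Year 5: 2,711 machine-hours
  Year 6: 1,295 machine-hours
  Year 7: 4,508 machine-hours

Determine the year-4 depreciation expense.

$9,032

Depreciable base = $109,084 − $26,000 = $83,084.
Rate = $83,084 / 20,771 machine-hours = $4 per machine-hour.
Year 1: 2,577 × $4 = $10,308. Book value $98,776.
Year 2: 5,031 × $4 = $20,124. Book value $78,652.
Year 3: 2,391 × $4 = $9,564. Book value $69,088.
Year 4: 2,258 × $4 = $9,032. Book value $60,056.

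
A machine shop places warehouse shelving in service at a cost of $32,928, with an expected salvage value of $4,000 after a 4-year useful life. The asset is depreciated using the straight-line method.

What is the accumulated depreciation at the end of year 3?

Depreciable base = $32,928 − $4,000 = $28,928.
Annual expense = $28,928 / 4 = $7,232.
End of year 1: book value $25,696.
End of year 2: book value $18,464.
End of year 3: book value $11,232.
Accumulated through year 3 = $32,928 − $11,232 = $21,696.

$21,696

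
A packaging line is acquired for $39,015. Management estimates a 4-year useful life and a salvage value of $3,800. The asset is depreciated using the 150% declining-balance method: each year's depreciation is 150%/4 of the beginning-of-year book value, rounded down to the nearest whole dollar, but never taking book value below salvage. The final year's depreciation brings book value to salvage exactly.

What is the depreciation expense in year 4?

Depreciable base = $39,015 − $3,800 = $35,215.
Year 1: ⌊$39,015 × 150%/4⌋ = $14,630. Book value $24,385.
Year 2: ⌊$24,385 × 150%/4⌋ = $9,144. Book value $15,241.
Year 3: ⌊$15,241 × 150%/4⌋ = $5,715. Book value $9,526.
Year 4 (final): $9,526 − $3,800 = $5,726. Book value $3,800.

$5,726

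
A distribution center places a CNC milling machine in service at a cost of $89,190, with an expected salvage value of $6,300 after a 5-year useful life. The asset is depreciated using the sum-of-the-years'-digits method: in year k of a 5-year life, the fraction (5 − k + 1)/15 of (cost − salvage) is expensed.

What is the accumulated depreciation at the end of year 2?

Depreciable base = $89,190 − $6,300 = $82,890.
Sum of the years' digits = 5+4+3+2+1 = 15.
Year 1: $82,890 × 5/15 = $27,630. Book value $61,560.
Year 2: $82,890 × 4/15 = $22,104. Book value $39,456.
Accumulated through year 2 = $89,190 − $39,456 = $49,734.

$49,734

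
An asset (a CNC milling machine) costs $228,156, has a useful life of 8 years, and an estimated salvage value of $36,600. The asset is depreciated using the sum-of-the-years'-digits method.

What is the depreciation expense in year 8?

$5,321

Depreciable base = $228,156 − $36,600 = $191,556.
Sum of the years' digits = 8+7+6+5+4+3+2+1 = 36.
Year 1: $191,556 × 8/36 = $42,568. Book value $185,588.
Year 2: $191,556 × 7/36 = $37,247. Book value $148,341.
Year 3: $191,556 × 6/36 = $31,926. Book value $116,415.
Year 4: $191,556 × 5/36 = $26,605. Book value $89,810.
Year 5: $191,556 × 4/36 = $21,284. Book value $68,526.
Year 6: $191,556 × 3/36 = $15,963. Book value $52,563.
Year 7: $191,556 × 2/36 = $10,642. Book value $41,921.
Year 8: $191,556 × 1/36 = $5,321. Book value $36,600.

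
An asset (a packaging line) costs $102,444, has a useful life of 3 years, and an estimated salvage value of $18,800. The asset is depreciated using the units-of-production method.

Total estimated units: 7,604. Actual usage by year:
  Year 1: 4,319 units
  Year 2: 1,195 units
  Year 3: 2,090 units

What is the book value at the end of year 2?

$41,790

Depreciable base = $102,444 − $18,800 = $83,644.
Rate = $83,644 / 7,604 units = $11 per unit.
Year 1: 4,319 × $11 = $47,509. Book value $54,935.
Year 2: 1,195 × $11 = $13,145. Book value $41,790.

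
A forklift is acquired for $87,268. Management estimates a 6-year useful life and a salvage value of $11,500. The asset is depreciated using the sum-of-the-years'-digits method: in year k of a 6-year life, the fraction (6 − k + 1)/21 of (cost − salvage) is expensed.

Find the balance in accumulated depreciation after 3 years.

$54,120

Depreciable base = $87,268 − $11,500 = $75,768.
Sum of the years' digits = 6+5+4+3+2+1 = 21.
Year 1: $75,768 × 6/21 = $21,648. Book value $65,620.
Year 2: $75,768 × 5/21 = $18,040. Book value $47,580.
Year 3: $75,768 × 4/21 = $14,432. Book value $33,148.
Accumulated through year 3 = $87,268 − $33,148 = $54,120.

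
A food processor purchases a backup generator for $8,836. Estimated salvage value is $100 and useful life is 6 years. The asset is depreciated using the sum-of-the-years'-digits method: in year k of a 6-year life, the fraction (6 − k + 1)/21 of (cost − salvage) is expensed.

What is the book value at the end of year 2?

Depreciable base = $8,836 − $100 = $8,736.
Sum of the years' digits = 6+5+4+3+2+1 = 21.
Year 1: $8,736 × 6/21 = $2,496. Book value $6,340.
Year 2: $8,736 × 5/21 = $2,080. Book value $4,260.

$4,260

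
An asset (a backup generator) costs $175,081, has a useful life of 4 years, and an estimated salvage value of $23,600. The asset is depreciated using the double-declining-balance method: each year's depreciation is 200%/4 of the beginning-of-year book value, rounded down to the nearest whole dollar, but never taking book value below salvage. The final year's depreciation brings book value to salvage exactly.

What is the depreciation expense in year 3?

Depreciable base = $175,081 − $23,600 = $151,481.
Year 1: ⌊$175,081 × 200%/4⌋ = $87,540. Book value $87,541.
Year 2: ⌊$87,541 × 200%/4⌋ = $43,770. Book value $43,771.
Year 3: ⌊$43,771 × 200%/4⌋ = $21,885, capped at $20,171. Book value $23,600.

$20,171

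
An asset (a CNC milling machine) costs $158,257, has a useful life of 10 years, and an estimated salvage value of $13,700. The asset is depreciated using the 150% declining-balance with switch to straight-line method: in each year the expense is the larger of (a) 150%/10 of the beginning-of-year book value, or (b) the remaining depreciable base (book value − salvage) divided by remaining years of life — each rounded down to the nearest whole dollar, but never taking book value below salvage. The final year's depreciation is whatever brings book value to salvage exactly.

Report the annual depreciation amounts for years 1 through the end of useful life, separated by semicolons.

$23,738; $20,177; $17,151; $14,578; $12,391; $11,304; $11,304; $11,304; $11,305; $11,305

Depreciable base = $158,257 − $13,700 = $144,557.
Year 1: DB = ⌊$158,257 × 150%/10⌋ = $23,738; SL = ⌊$144,557/10⌋ = $14,455 → take DB $23,738. Book value $134,519.
Year 2: DB = ⌊$134,519 × 150%/10⌋ = $20,177; SL = ⌊$120,819/9⌋ = $13,424 → take DB $20,177. Book value $114,342.
Year 3: DB = ⌊$114,342 × 150%/10⌋ = $17,151; SL = ⌊$100,642/8⌋ = $12,580 → take DB $17,151. Book value $97,191.
Year 4: DB = ⌊$97,191 × 150%/10⌋ = $14,578; SL = ⌊$83,491/7⌋ = $11,927 → take DB $14,578. Book value $82,613.
Year 5: DB = ⌊$82,613 × 150%/10⌋ = $12,391; SL = ⌊$68,913/6⌋ = $11,485 → take DB $12,391. Book value $70,222.
Year 6: DB = ⌊$70,222 × 150%/10⌋ = $10,533; SL = ⌊$56,522/5⌋ = $11,304 → take SL $11,304. Book value $58,918.
Year 7: DB = ⌊$58,918 × 150%/10⌋ = $8,837; SL = ⌊$45,218/4⌋ = $11,304 → take SL $11,304. Book value $47,614.
Year 8: DB = ⌊$47,614 × 150%/10⌋ = $7,142; SL = ⌊$33,914/3⌋ = $11,304 → take SL $11,304. Book value $36,310.
Year 9: DB = ⌊$36,310 × 150%/10⌋ = $5,446; SL = ⌊$22,610/2⌋ = $11,305 → take SL $11,305. Book value $25,005.
Year 10 (final): $25,005 − $13,700 = $11,305. Book value $13,700.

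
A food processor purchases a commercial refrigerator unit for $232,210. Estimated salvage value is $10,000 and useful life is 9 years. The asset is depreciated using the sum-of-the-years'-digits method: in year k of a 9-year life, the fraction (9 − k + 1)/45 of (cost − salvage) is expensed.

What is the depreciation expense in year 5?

$24,690

Depreciable base = $232,210 − $10,000 = $222,210.
Sum of the years' digits = 9+8+7+6+5+4+3+2+1 = 45.
Year 1: $222,210 × 9/45 = $44,442. Book value $187,768.
Year 2: $222,210 × 8/45 = $39,504. Book value $148,264.
Year 3: $222,210 × 7/45 = $34,566. Book value $113,698.
Year 4: $222,210 × 6/45 = $29,628. Book value $84,070.
Year 5: $222,210 × 5/45 = $24,690. Book value $59,380.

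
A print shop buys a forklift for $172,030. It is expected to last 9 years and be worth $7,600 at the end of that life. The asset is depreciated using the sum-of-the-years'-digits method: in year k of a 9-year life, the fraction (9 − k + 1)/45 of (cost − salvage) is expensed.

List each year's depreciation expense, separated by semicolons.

$32,886; $29,232; $25,578; $21,924; $18,270; $14,616; $10,962; $7,308; $3,654

Depreciable base = $172,030 − $7,600 = $164,430.
Sum of the years' digits = 9+8+7+6+5+4+3+2+1 = 45.
Year 1: $164,430 × 9/45 = $32,886. Book value $139,144.
Year 2: $164,430 × 8/45 = $29,232. Book value $109,912.
Year 3: $164,430 × 7/45 = $25,578. Book value $84,334.
Year 4: $164,430 × 6/45 = $21,924. Book value $62,410.
Year 5: $164,430 × 5/45 = $18,270. Book value $44,140.
Year 6: $164,430 × 4/45 = $14,616. Book value $29,524.
Year 7: $164,430 × 3/45 = $10,962. Book value $18,562.
Year 8: $164,430 × 2/45 = $7,308. Book value $11,254.
Year 9: $164,430 × 1/45 = $3,654. Book value $7,600.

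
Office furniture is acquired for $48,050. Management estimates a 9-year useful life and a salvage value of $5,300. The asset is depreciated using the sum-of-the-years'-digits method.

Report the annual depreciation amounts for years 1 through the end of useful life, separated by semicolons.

Depreciable base = $48,050 − $5,300 = $42,750.
Sum of the years' digits = 9+8+7+6+5+4+3+2+1 = 45.
Year 1: $42,750 × 9/45 = $8,550. Book value $39,500.
Year 2: $42,750 × 8/45 = $7,600. Book value $31,900.
Year 3: $42,750 × 7/45 = $6,650. Book value $25,250.
Year 4: $42,750 × 6/45 = $5,700. Book value $19,550.
Year 5: $42,750 × 5/45 = $4,750. Book value $14,800.
Year 6: $42,750 × 4/45 = $3,800. Book value $11,000.
Year 7: $42,750 × 3/45 = $2,850. Book value $8,150.
Year 8: $42,750 × 2/45 = $1,900. Book value $6,250.
Year 9: $42,750 × 1/45 = $950. Book value $5,300.

$8,550; $7,600; $6,650; $5,700; $4,750; $3,800; $2,850; $1,900; $950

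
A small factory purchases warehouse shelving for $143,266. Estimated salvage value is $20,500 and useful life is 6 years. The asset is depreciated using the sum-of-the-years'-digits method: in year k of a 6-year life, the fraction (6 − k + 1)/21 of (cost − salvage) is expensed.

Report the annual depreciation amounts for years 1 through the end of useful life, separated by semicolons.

$35,076; $29,230; $23,384; $17,538; $11,692; $5,846

Depreciable base = $143,266 − $20,500 = $122,766.
Sum of the years' digits = 6+5+4+3+2+1 = 21.
Year 1: $122,766 × 6/21 = $35,076. Book value $108,190.
Year 2: $122,766 × 5/21 = $29,230. Book value $78,960.
Year 3: $122,766 × 4/21 = $23,384. Book value $55,576.
Year 4: $122,766 × 3/21 = $17,538. Book value $38,038.
Year 5: $122,766 × 2/21 = $11,692. Book value $26,346.
Year 6: $122,766 × 1/21 = $5,846. Book value $20,500.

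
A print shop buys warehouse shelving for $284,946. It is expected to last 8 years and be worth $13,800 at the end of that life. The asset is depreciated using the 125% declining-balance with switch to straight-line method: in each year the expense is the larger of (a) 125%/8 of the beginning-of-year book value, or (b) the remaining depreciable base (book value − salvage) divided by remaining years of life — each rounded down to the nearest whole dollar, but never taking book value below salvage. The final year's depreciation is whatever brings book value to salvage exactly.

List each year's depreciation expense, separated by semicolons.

$44,522; $37,566; $31,696; $31,472; $31,472; $31,472; $31,473; $31,473

Depreciable base = $284,946 − $13,800 = $271,146.
Year 1: DB = ⌊$284,946 × 125%/8⌋ = $44,522; SL = ⌊$271,146/8⌋ = $33,893 → take DB $44,522. Book value $240,424.
Year 2: DB = ⌊$240,424 × 125%/8⌋ = $37,566; SL = ⌊$226,624/7⌋ = $32,374 → take DB $37,566. Book value $202,858.
Year 3: DB = ⌊$202,858 × 125%/8⌋ = $31,696; SL = ⌊$189,058/6⌋ = $31,509 → take DB $31,696. Book value $171,162.
Year 4: DB = ⌊$171,162 × 125%/8⌋ = $26,744; SL = ⌊$157,362/5⌋ = $31,472 → take SL $31,472. Book value $139,690.
Year 5: DB = ⌊$139,690 × 125%/8⌋ = $21,826; SL = ⌊$125,890/4⌋ = $31,472 → take SL $31,472. Book value $108,218.
Year 6: DB = ⌊$108,218 × 125%/8⌋ = $16,909; SL = ⌊$94,418/3⌋ = $31,472 → take SL $31,472. Book value $76,746.
Year 7: DB = ⌊$76,746 × 125%/8⌋ = $11,991; SL = ⌊$62,946/2⌋ = $31,473 → take SL $31,473. Book value $45,273.
Year 8 (final): $45,273 − $13,800 = $31,473. Book value $13,800.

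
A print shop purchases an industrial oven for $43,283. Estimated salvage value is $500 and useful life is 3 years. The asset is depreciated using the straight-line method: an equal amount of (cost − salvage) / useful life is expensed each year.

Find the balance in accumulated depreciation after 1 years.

Depreciable base = $43,283 − $500 = $42,783.
Annual expense = $42,783 / 3 = $14,261.
End of year 1: book value $29,022.
Accumulated through year 1 = $43,283 − $29,022 = $14,261.

$14,261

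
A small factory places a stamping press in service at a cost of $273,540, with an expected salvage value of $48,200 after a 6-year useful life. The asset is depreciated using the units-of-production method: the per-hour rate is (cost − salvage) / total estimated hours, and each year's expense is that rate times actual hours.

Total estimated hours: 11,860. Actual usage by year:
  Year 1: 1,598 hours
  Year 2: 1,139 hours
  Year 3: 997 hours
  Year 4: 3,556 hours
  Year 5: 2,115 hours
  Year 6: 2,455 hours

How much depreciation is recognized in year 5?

$40,185

Depreciable base = $273,540 − $48,200 = $225,340.
Rate = $225,340 / 11,860 hours = $19 per hour.
Year 1: 1,598 × $19 = $30,362. Book value $243,178.
Year 2: 1,139 × $19 = $21,641. Book value $221,537.
Year 3: 997 × $19 = $18,943. Book value $202,594.
Year 4: 3,556 × $19 = $67,564. Book value $135,030.
Year 5: 2,115 × $19 = $40,185. Book value $94,845.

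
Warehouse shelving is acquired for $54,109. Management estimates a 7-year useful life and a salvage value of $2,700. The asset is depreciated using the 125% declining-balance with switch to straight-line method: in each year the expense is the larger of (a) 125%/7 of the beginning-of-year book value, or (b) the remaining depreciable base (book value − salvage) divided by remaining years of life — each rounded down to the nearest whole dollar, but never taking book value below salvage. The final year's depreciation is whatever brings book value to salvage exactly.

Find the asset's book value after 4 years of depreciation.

Depreciable base = $54,109 − $2,700 = $51,409.
Year 1: DB = ⌊$54,109 × 125%/7⌋ = $9,662; SL = ⌊$51,409/7⌋ = $7,344 → take DB $9,662. Book value $44,447.
Year 2: DB = ⌊$44,447 × 125%/7⌋ = $7,936; SL = ⌊$41,747/6⌋ = $6,957 → take DB $7,936. Book value $36,511.
Year 3: DB = ⌊$36,511 × 125%/7⌋ = $6,519; SL = ⌊$33,811/5⌋ = $6,762 → take SL $6,762. Book value $29,749.
Year 4: DB = ⌊$29,749 × 125%/7⌋ = $5,312; SL = ⌊$27,049/4⌋ = $6,762 → take SL $6,762. Book value $22,987.

$22,987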